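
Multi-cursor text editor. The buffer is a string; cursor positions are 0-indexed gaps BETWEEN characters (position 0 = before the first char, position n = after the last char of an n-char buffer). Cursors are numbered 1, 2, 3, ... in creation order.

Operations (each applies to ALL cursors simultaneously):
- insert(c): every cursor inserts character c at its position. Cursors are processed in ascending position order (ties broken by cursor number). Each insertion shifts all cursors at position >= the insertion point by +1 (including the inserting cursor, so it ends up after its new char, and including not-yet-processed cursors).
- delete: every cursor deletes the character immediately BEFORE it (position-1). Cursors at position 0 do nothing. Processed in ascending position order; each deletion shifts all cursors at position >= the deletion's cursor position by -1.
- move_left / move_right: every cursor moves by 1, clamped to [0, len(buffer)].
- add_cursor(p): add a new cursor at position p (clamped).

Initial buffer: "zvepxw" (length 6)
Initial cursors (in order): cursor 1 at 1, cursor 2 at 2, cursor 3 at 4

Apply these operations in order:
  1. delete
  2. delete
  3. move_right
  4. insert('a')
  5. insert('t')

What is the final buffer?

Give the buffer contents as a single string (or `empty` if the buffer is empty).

After op 1 (delete): buffer="exw" (len 3), cursors c1@0 c2@0 c3@1, authorship ...
After op 2 (delete): buffer="xw" (len 2), cursors c1@0 c2@0 c3@0, authorship ..
After op 3 (move_right): buffer="xw" (len 2), cursors c1@1 c2@1 c3@1, authorship ..
After op 4 (insert('a')): buffer="xaaaw" (len 5), cursors c1@4 c2@4 c3@4, authorship .123.
After op 5 (insert('t')): buffer="xaaatttw" (len 8), cursors c1@7 c2@7 c3@7, authorship .123123.

Answer: xaaatttw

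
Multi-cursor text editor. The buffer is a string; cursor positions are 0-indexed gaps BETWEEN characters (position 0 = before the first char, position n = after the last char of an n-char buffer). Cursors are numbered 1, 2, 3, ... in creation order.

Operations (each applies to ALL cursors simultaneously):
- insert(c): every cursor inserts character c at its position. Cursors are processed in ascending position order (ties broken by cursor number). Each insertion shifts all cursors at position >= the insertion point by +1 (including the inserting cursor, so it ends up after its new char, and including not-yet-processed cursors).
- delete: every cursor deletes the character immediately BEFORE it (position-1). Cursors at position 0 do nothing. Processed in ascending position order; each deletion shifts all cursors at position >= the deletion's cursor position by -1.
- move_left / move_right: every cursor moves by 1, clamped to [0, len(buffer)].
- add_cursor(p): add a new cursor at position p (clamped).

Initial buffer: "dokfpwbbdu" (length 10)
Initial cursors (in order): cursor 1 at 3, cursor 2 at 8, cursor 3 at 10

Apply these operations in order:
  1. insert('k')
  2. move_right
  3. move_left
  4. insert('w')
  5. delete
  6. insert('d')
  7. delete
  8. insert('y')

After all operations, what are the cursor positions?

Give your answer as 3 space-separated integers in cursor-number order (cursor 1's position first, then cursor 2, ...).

After op 1 (insert('k')): buffer="dokkfpwbbkduk" (len 13), cursors c1@4 c2@10 c3@13, authorship ...1.....2..3
After op 2 (move_right): buffer="dokkfpwbbkduk" (len 13), cursors c1@5 c2@11 c3@13, authorship ...1.....2..3
After op 3 (move_left): buffer="dokkfpwbbkduk" (len 13), cursors c1@4 c2@10 c3@12, authorship ...1.....2..3
After op 4 (insert('w')): buffer="dokkwfpwbbkwduwk" (len 16), cursors c1@5 c2@12 c3@15, authorship ...11.....22..33
After op 5 (delete): buffer="dokkfpwbbkduk" (len 13), cursors c1@4 c2@10 c3@12, authorship ...1.....2..3
After op 6 (insert('d')): buffer="dokkdfpwbbkddudk" (len 16), cursors c1@5 c2@12 c3@15, authorship ...11.....22..33
After op 7 (delete): buffer="dokkfpwbbkduk" (len 13), cursors c1@4 c2@10 c3@12, authorship ...1.....2..3
After op 8 (insert('y')): buffer="dokkyfpwbbkyduyk" (len 16), cursors c1@5 c2@12 c3@15, authorship ...11.....22..33

Answer: 5 12 15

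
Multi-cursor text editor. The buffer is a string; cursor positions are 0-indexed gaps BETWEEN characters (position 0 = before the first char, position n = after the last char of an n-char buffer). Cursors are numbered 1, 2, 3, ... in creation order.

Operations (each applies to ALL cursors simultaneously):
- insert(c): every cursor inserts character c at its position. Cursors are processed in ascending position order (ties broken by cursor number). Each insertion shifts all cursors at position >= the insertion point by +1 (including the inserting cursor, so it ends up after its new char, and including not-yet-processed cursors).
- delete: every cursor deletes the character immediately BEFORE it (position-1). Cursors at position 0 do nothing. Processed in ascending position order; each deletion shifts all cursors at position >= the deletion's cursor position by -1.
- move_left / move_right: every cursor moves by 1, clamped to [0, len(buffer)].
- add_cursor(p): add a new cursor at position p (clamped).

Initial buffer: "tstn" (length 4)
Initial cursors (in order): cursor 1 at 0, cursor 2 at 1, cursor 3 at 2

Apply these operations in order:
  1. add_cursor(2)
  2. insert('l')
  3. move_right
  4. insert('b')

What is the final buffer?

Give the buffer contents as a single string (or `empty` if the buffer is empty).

Answer: ltblsblltbbn

Derivation:
After op 1 (add_cursor(2)): buffer="tstn" (len 4), cursors c1@0 c2@1 c3@2 c4@2, authorship ....
After op 2 (insert('l')): buffer="ltlslltn" (len 8), cursors c1@1 c2@3 c3@6 c4@6, authorship 1.2.34..
After op 3 (move_right): buffer="ltlslltn" (len 8), cursors c1@2 c2@4 c3@7 c4@7, authorship 1.2.34..
After op 4 (insert('b')): buffer="ltblsblltbbn" (len 12), cursors c1@3 c2@6 c3@11 c4@11, authorship 1.12.234.34.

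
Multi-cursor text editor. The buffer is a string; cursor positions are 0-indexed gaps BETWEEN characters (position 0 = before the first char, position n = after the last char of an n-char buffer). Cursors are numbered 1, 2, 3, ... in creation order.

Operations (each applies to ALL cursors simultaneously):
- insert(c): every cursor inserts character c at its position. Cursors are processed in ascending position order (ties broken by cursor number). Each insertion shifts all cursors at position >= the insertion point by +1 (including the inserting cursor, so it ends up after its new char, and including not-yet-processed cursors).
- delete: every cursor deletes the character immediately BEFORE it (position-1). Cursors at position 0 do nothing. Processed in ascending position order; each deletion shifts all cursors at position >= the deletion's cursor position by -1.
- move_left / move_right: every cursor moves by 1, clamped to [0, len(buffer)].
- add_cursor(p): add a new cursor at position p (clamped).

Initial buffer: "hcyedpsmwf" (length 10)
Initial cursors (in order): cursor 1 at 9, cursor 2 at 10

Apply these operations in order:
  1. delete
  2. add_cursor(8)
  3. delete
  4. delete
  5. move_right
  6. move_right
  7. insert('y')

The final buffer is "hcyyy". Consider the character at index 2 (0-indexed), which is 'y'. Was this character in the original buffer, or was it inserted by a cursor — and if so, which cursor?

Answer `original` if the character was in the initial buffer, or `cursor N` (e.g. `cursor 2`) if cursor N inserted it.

After op 1 (delete): buffer="hcyedpsm" (len 8), cursors c1@8 c2@8, authorship ........
After op 2 (add_cursor(8)): buffer="hcyedpsm" (len 8), cursors c1@8 c2@8 c3@8, authorship ........
After op 3 (delete): buffer="hcyed" (len 5), cursors c1@5 c2@5 c3@5, authorship .....
After op 4 (delete): buffer="hc" (len 2), cursors c1@2 c2@2 c3@2, authorship ..
After op 5 (move_right): buffer="hc" (len 2), cursors c1@2 c2@2 c3@2, authorship ..
After op 6 (move_right): buffer="hc" (len 2), cursors c1@2 c2@2 c3@2, authorship ..
After op 7 (insert('y')): buffer="hcyyy" (len 5), cursors c1@5 c2@5 c3@5, authorship ..123
Authorship (.=original, N=cursor N): . . 1 2 3
Index 2: author = 1

Answer: cursor 1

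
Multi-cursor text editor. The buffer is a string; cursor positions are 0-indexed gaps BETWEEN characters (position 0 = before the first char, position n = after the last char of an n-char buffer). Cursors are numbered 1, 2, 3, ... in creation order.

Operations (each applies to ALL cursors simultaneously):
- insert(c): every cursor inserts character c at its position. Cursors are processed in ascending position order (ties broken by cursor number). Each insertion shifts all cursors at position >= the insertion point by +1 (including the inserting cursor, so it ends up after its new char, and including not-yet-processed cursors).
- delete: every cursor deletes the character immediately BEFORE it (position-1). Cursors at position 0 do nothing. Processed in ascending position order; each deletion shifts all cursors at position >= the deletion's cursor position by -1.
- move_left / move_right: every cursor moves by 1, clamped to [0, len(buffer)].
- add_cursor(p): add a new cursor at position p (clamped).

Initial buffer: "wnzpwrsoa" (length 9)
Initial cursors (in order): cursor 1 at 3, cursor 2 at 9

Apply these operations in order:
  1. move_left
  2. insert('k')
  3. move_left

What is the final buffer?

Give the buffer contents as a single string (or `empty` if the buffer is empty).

Answer: wnkzpwrsoka

Derivation:
After op 1 (move_left): buffer="wnzpwrsoa" (len 9), cursors c1@2 c2@8, authorship .........
After op 2 (insert('k')): buffer="wnkzpwrsoka" (len 11), cursors c1@3 c2@10, authorship ..1......2.
After op 3 (move_left): buffer="wnkzpwrsoka" (len 11), cursors c1@2 c2@9, authorship ..1......2.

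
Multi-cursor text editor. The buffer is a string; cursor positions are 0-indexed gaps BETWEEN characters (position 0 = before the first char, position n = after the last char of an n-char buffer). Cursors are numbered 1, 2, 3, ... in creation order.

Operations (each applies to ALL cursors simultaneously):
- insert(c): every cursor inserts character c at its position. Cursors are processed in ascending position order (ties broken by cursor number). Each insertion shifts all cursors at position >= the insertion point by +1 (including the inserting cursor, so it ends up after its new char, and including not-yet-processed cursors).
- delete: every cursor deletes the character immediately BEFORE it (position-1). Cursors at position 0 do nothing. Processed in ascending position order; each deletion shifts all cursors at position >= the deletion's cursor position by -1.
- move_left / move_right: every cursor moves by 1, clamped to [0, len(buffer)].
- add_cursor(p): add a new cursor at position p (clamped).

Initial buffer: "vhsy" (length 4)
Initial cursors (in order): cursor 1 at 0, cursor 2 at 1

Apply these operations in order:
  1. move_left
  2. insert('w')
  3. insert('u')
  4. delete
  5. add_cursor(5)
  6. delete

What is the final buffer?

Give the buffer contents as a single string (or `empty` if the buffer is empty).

Answer: vhy

Derivation:
After op 1 (move_left): buffer="vhsy" (len 4), cursors c1@0 c2@0, authorship ....
After op 2 (insert('w')): buffer="wwvhsy" (len 6), cursors c1@2 c2@2, authorship 12....
After op 3 (insert('u')): buffer="wwuuvhsy" (len 8), cursors c1@4 c2@4, authorship 1212....
After op 4 (delete): buffer="wwvhsy" (len 6), cursors c1@2 c2@2, authorship 12....
After op 5 (add_cursor(5)): buffer="wwvhsy" (len 6), cursors c1@2 c2@2 c3@5, authorship 12....
After op 6 (delete): buffer="vhy" (len 3), cursors c1@0 c2@0 c3@2, authorship ...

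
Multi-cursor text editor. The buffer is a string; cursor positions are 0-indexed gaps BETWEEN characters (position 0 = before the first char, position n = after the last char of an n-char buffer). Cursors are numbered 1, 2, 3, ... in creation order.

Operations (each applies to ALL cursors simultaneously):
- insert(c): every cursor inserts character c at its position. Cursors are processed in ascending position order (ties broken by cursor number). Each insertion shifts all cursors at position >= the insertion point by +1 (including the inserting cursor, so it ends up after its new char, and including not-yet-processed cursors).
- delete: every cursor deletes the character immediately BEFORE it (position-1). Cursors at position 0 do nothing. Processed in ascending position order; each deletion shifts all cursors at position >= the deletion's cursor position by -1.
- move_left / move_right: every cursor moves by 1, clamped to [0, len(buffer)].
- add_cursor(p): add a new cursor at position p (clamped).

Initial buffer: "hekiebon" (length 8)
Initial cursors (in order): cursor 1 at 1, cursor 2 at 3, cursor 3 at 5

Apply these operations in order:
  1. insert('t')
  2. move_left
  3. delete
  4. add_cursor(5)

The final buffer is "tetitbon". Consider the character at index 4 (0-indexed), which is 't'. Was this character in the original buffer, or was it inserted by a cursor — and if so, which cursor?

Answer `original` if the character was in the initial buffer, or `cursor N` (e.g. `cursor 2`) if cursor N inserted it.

After op 1 (insert('t')): buffer="htektietbon" (len 11), cursors c1@2 c2@5 c3@8, authorship .1..2..3...
After op 2 (move_left): buffer="htektietbon" (len 11), cursors c1@1 c2@4 c3@7, authorship .1..2..3...
After op 3 (delete): buffer="tetitbon" (len 8), cursors c1@0 c2@2 c3@4, authorship 1.2.3...
After op 4 (add_cursor(5)): buffer="tetitbon" (len 8), cursors c1@0 c2@2 c3@4 c4@5, authorship 1.2.3...
Authorship (.=original, N=cursor N): 1 . 2 . 3 . . .
Index 4: author = 3

Answer: cursor 3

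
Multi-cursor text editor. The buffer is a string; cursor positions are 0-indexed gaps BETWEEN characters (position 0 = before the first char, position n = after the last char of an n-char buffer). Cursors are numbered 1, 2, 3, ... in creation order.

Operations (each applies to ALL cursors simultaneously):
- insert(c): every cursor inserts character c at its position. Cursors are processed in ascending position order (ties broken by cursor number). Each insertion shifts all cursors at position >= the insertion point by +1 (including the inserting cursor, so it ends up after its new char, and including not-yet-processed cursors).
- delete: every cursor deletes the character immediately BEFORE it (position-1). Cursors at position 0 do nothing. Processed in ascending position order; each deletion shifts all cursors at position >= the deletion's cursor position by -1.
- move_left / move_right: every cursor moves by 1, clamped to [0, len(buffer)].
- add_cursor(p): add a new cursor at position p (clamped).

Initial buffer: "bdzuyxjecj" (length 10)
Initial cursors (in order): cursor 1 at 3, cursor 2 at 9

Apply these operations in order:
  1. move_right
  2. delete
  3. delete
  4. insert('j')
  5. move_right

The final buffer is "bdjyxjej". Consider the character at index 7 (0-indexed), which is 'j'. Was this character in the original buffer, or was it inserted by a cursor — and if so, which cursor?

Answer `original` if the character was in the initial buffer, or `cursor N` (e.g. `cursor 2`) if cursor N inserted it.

Answer: cursor 2

Derivation:
After op 1 (move_right): buffer="bdzuyxjecj" (len 10), cursors c1@4 c2@10, authorship ..........
After op 2 (delete): buffer="bdzyxjec" (len 8), cursors c1@3 c2@8, authorship ........
After op 3 (delete): buffer="bdyxje" (len 6), cursors c1@2 c2@6, authorship ......
After op 4 (insert('j')): buffer="bdjyxjej" (len 8), cursors c1@3 c2@8, authorship ..1....2
After op 5 (move_right): buffer="bdjyxjej" (len 8), cursors c1@4 c2@8, authorship ..1....2
Authorship (.=original, N=cursor N): . . 1 . . . . 2
Index 7: author = 2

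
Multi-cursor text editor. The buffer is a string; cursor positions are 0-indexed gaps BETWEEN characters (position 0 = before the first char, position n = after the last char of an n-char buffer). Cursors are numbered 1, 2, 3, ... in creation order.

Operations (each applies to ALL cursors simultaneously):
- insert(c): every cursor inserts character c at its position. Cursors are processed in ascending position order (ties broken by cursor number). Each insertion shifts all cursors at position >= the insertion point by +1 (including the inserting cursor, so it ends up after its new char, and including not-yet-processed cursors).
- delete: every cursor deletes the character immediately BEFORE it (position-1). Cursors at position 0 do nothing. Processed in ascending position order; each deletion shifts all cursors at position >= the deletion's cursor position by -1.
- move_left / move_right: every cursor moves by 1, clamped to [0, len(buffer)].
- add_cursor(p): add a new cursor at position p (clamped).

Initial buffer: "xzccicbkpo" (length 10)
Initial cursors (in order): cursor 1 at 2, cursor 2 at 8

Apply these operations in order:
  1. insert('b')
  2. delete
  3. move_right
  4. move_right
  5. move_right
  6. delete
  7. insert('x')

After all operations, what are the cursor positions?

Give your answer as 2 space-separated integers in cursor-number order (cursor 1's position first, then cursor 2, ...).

After op 1 (insert('b')): buffer="xzbccicbkbpo" (len 12), cursors c1@3 c2@10, authorship ..1......2..
After op 2 (delete): buffer="xzccicbkpo" (len 10), cursors c1@2 c2@8, authorship ..........
After op 3 (move_right): buffer="xzccicbkpo" (len 10), cursors c1@3 c2@9, authorship ..........
After op 4 (move_right): buffer="xzccicbkpo" (len 10), cursors c1@4 c2@10, authorship ..........
After op 5 (move_right): buffer="xzccicbkpo" (len 10), cursors c1@5 c2@10, authorship ..........
After op 6 (delete): buffer="xzcccbkp" (len 8), cursors c1@4 c2@8, authorship ........
After op 7 (insert('x')): buffer="xzccxcbkpx" (len 10), cursors c1@5 c2@10, authorship ....1....2

Answer: 5 10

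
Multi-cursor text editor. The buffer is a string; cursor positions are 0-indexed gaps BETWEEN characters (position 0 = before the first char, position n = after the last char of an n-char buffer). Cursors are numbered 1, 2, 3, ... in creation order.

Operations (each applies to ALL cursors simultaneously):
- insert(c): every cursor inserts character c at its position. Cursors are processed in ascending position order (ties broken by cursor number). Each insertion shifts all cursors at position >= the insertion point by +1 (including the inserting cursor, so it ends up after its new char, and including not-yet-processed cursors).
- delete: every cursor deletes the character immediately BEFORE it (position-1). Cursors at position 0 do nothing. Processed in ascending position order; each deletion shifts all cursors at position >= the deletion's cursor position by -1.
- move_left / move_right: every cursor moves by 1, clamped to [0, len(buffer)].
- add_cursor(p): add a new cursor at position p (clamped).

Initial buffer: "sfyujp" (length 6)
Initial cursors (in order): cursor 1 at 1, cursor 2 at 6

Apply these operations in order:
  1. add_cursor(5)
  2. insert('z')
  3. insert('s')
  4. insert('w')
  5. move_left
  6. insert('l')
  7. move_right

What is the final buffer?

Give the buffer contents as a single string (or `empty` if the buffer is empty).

Answer: szslwfyujzslwpzslw

Derivation:
After op 1 (add_cursor(5)): buffer="sfyujp" (len 6), cursors c1@1 c3@5 c2@6, authorship ......
After op 2 (insert('z')): buffer="szfyujzpz" (len 9), cursors c1@2 c3@7 c2@9, authorship .1....3.2
After op 3 (insert('s')): buffer="szsfyujzspzs" (len 12), cursors c1@3 c3@9 c2@12, authorship .11....33.22
After op 4 (insert('w')): buffer="szswfyujzswpzsw" (len 15), cursors c1@4 c3@11 c2@15, authorship .111....333.222
After op 5 (move_left): buffer="szswfyujzswpzsw" (len 15), cursors c1@3 c3@10 c2@14, authorship .111....333.222
After op 6 (insert('l')): buffer="szslwfyujzslwpzslw" (len 18), cursors c1@4 c3@12 c2@17, authorship .1111....3333.2222
After op 7 (move_right): buffer="szslwfyujzslwpzslw" (len 18), cursors c1@5 c3@13 c2@18, authorship .1111....3333.2222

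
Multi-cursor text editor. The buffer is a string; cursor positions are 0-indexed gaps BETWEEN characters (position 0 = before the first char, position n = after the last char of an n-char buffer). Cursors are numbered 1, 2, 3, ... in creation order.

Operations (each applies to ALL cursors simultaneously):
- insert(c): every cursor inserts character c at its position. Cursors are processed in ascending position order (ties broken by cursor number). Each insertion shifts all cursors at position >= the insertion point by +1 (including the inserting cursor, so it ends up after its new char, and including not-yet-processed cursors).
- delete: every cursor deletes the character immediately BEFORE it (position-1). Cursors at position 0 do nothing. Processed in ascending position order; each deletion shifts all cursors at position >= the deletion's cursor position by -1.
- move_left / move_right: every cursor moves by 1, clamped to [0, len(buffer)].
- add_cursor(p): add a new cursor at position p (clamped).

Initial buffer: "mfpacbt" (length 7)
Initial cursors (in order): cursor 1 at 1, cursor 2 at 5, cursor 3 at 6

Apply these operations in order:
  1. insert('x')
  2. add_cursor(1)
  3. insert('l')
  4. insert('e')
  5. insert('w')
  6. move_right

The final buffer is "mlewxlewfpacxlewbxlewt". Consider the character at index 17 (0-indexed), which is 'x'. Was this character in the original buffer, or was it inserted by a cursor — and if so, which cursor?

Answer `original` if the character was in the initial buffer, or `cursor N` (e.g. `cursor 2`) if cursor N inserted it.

Answer: cursor 3

Derivation:
After op 1 (insert('x')): buffer="mxfpacxbxt" (len 10), cursors c1@2 c2@7 c3@9, authorship .1....2.3.
After op 2 (add_cursor(1)): buffer="mxfpacxbxt" (len 10), cursors c4@1 c1@2 c2@7 c3@9, authorship .1....2.3.
After op 3 (insert('l')): buffer="mlxlfpacxlbxlt" (len 14), cursors c4@2 c1@4 c2@10 c3@13, authorship .411....22.33.
After op 4 (insert('e')): buffer="mlexlefpacxlebxlet" (len 18), cursors c4@3 c1@6 c2@13 c3@17, authorship .44111....222.333.
After op 5 (insert('w')): buffer="mlewxlewfpacxlewbxlewt" (len 22), cursors c4@4 c1@8 c2@16 c3@21, authorship .4441111....2222.3333.
After op 6 (move_right): buffer="mlewxlewfpacxlewbxlewt" (len 22), cursors c4@5 c1@9 c2@17 c3@22, authorship .4441111....2222.3333.
Authorship (.=original, N=cursor N): . 4 4 4 1 1 1 1 . . . . 2 2 2 2 . 3 3 3 3 .
Index 17: author = 3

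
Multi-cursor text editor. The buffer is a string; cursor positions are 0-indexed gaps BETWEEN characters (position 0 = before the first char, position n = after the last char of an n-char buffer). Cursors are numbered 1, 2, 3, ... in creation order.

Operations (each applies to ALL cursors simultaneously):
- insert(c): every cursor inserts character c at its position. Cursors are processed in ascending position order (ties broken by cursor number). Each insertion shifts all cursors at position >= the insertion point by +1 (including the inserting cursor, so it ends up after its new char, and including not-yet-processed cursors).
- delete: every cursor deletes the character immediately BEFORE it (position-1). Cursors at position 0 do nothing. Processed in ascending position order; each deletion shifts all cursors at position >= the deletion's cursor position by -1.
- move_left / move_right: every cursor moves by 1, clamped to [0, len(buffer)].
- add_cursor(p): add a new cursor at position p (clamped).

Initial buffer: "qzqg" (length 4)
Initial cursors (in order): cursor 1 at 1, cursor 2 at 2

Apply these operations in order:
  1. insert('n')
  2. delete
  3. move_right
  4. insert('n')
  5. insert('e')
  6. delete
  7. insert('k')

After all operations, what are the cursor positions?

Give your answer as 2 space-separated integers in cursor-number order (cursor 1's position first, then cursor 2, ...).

After op 1 (insert('n')): buffer="qnznqg" (len 6), cursors c1@2 c2@4, authorship .1.2..
After op 2 (delete): buffer="qzqg" (len 4), cursors c1@1 c2@2, authorship ....
After op 3 (move_right): buffer="qzqg" (len 4), cursors c1@2 c2@3, authorship ....
After op 4 (insert('n')): buffer="qznqng" (len 6), cursors c1@3 c2@5, authorship ..1.2.
After op 5 (insert('e')): buffer="qzneqneg" (len 8), cursors c1@4 c2@7, authorship ..11.22.
After op 6 (delete): buffer="qznqng" (len 6), cursors c1@3 c2@5, authorship ..1.2.
After op 7 (insert('k')): buffer="qznkqnkg" (len 8), cursors c1@4 c2@7, authorship ..11.22.

Answer: 4 7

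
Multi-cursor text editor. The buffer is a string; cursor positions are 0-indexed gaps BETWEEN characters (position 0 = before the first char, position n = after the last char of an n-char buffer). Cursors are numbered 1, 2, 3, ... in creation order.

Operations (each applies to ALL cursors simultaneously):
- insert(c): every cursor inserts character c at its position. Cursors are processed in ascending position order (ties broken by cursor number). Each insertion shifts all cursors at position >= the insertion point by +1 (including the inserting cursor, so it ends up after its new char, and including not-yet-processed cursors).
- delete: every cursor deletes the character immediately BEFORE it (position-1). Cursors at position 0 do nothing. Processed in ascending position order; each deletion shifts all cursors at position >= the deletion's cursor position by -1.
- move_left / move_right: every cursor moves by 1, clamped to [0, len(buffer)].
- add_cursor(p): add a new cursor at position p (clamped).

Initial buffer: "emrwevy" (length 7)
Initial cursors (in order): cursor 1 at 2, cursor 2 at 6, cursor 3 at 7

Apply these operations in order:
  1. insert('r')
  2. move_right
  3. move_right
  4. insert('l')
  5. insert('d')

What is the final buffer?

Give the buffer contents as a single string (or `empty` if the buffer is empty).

After op 1 (insert('r')): buffer="emrrwevryr" (len 10), cursors c1@3 c2@8 c3@10, authorship ..1....2.3
After op 2 (move_right): buffer="emrrwevryr" (len 10), cursors c1@4 c2@9 c3@10, authorship ..1....2.3
After op 3 (move_right): buffer="emrrwevryr" (len 10), cursors c1@5 c2@10 c3@10, authorship ..1....2.3
After op 4 (insert('l')): buffer="emrrwlevryrll" (len 13), cursors c1@6 c2@13 c3@13, authorship ..1..1..2.323
After op 5 (insert('d')): buffer="emrrwldevryrlldd" (len 16), cursors c1@7 c2@16 c3@16, authorship ..1..11..2.32323

Answer: emrrwldevryrlldd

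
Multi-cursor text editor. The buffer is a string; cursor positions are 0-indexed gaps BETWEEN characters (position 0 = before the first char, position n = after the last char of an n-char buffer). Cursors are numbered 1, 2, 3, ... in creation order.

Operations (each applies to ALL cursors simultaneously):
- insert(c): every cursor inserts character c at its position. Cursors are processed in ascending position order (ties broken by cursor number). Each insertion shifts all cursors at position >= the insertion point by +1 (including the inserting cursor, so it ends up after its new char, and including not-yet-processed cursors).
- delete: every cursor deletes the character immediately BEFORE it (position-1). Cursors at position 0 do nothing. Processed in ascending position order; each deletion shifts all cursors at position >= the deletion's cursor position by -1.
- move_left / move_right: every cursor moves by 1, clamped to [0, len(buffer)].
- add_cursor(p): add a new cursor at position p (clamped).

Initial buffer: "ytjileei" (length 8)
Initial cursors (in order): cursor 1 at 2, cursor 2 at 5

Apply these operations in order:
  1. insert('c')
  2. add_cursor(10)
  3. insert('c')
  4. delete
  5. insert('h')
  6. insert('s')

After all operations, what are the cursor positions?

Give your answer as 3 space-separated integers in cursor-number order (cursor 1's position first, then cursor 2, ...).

Answer: 5 11 16

Derivation:
After op 1 (insert('c')): buffer="ytcjilceei" (len 10), cursors c1@3 c2@7, authorship ..1...2...
After op 2 (add_cursor(10)): buffer="ytcjilceei" (len 10), cursors c1@3 c2@7 c3@10, authorship ..1...2...
After op 3 (insert('c')): buffer="ytccjilcceeic" (len 13), cursors c1@4 c2@9 c3@13, authorship ..11...22...3
After op 4 (delete): buffer="ytcjilceei" (len 10), cursors c1@3 c2@7 c3@10, authorship ..1...2...
After op 5 (insert('h')): buffer="ytchjilcheeih" (len 13), cursors c1@4 c2@9 c3@13, authorship ..11...22...3
After op 6 (insert('s')): buffer="ytchsjilchseeihs" (len 16), cursors c1@5 c2@11 c3@16, authorship ..111...222...33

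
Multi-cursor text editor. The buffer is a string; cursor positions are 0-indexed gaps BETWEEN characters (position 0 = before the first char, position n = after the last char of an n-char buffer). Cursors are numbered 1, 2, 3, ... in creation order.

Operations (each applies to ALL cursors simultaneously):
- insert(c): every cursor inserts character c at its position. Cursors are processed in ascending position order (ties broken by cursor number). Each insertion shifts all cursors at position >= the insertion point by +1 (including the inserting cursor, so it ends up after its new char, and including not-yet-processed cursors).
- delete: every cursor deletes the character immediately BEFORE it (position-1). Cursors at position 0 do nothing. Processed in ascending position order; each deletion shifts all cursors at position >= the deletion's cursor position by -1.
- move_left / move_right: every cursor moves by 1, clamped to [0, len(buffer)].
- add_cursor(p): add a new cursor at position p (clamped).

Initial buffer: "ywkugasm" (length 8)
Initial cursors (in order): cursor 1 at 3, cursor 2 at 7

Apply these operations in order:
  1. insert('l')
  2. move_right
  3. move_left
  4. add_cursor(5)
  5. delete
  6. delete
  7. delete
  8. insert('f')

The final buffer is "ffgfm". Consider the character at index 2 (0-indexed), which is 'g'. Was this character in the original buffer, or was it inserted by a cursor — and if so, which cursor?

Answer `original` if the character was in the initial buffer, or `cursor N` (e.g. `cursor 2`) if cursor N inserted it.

After op 1 (insert('l')): buffer="ywklugaslm" (len 10), cursors c1@4 c2@9, authorship ...1....2.
After op 2 (move_right): buffer="ywklugaslm" (len 10), cursors c1@5 c2@10, authorship ...1....2.
After op 3 (move_left): buffer="ywklugaslm" (len 10), cursors c1@4 c2@9, authorship ...1....2.
After op 4 (add_cursor(5)): buffer="ywklugaslm" (len 10), cursors c1@4 c3@5 c2@9, authorship ...1....2.
After op 5 (delete): buffer="ywkgasm" (len 7), cursors c1@3 c3@3 c2@6, authorship .......
After op 6 (delete): buffer="ygam" (len 4), cursors c1@1 c3@1 c2@3, authorship ....
After op 7 (delete): buffer="gm" (len 2), cursors c1@0 c3@0 c2@1, authorship ..
After op 8 (insert('f')): buffer="ffgfm" (len 5), cursors c1@2 c3@2 c2@4, authorship 13.2.
Authorship (.=original, N=cursor N): 1 3 . 2 .
Index 2: author = original

Answer: original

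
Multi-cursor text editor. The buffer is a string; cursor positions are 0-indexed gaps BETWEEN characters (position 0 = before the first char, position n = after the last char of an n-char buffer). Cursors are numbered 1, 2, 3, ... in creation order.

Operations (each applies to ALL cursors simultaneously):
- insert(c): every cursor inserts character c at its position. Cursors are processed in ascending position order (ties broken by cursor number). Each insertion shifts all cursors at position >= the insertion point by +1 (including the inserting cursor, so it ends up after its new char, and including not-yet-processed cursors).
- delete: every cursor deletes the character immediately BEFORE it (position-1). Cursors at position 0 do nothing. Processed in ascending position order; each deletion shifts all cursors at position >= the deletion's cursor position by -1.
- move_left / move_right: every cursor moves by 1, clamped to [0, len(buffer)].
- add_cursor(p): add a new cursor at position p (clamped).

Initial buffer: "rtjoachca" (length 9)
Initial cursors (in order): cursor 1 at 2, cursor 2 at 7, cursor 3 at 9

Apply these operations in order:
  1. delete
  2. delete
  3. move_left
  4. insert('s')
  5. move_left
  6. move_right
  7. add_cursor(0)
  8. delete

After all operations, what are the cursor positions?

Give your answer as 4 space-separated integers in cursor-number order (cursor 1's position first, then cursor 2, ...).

After op 1 (delete): buffer="rjoacc" (len 6), cursors c1@1 c2@5 c3@6, authorship ......
After op 2 (delete): buffer="joa" (len 3), cursors c1@0 c2@3 c3@3, authorship ...
After op 3 (move_left): buffer="joa" (len 3), cursors c1@0 c2@2 c3@2, authorship ...
After op 4 (insert('s')): buffer="sjossa" (len 6), cursors c1@1 c2@5 c3@5, authorship 1..23.
After op 5 (move_left): buffer="sjossa" (len 6), cursors c1@0 c2@4 c3@4, authorship 1..23.
After op 6 (move_right): buffer="sjossa" (len 6), cursors c1@1 c2@5 c3@5, authorship 1..23.
After op 7 (add_cursor(0)): buffer="sjossa" (len 6), cursors c4@0 c1@1 c2@5 c3@5, authorship 1..23.
After op 8 (delete): buffer="joa" (len 3), cursors c1@0 c4@0 c2@2 c3@2, authorship ...

Answer: 0 2 2 0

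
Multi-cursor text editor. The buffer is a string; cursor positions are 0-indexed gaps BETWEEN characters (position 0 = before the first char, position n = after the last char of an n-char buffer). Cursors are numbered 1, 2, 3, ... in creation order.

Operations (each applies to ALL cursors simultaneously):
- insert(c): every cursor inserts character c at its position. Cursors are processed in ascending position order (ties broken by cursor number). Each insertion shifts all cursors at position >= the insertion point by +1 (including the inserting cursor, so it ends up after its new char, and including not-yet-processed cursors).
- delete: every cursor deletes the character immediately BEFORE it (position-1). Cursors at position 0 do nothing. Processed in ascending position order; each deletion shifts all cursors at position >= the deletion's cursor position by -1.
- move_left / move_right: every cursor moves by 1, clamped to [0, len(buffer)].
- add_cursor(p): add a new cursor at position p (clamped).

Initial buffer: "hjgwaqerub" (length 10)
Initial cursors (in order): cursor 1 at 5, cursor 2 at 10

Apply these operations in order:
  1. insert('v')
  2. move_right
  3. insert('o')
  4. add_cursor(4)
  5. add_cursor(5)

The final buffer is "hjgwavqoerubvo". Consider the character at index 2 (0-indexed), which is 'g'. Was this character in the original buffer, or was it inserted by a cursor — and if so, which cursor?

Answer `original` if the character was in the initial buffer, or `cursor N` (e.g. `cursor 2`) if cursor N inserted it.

Answer: original

Derivation:
After op 1 (insert('v')): buffer="hjgwavqerubv" (len 12), cursors c1@6 c2@12, authorship .....1.....2
After op 2 (move_right): buffer="hjgwavqerubv" (len 12), cursors c1@7 c2@12, authorship .....1.....2
After op 3 (insert('o')): buffer="hjgwavqoerubvo" (len 14), cursors c1@8 c2@14, authorship .....1.1....22
After op 4 (add_cursor(4)): buffer="hjgwavqoerubvo" (len 14), cursors c3@4 c1@8 c2@14, authorship .....1.1....22
After op 5 (add_cursor(5)): buffer="hjgwavqoerubvo" (len 14), cursors c3@4 c4@5 c1@8 c2@14, authorship .....1.1....22
Authorship (.=original, N=cursor N): . . . . . 1 . 1 . . . . 2 2
Index 2: author = original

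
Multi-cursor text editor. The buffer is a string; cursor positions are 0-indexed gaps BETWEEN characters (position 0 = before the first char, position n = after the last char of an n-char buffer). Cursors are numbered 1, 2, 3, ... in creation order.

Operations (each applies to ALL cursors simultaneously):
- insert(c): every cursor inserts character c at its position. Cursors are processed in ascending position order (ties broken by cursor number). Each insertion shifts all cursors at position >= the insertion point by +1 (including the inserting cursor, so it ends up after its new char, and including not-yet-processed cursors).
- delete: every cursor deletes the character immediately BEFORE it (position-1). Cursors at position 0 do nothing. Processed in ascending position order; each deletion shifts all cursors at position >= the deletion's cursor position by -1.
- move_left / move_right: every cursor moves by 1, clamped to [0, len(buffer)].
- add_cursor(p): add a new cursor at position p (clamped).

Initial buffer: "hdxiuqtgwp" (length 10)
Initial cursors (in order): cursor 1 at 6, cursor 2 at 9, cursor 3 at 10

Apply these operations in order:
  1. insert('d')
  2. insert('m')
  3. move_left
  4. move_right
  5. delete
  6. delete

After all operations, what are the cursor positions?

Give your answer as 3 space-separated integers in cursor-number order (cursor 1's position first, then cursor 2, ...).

Answer: 6 9 10

Derivation:
After op 1 (insert('d')): buffer="hdxiuqdtgwdpd" (len 13), cursors c1@7 c2@11 c3@13, authorship ......1...2.3
After op 2 (insert('m')): buffer="hdxiuqdmtgwdmpdm" (len 16), cursors c1@8 c2@13 c3@16, authorship ......11...22.33
After op 3 (move_left): buffer="hdxiuqdmtgwdmpdm" (len 16), cursors c1@7 c2@12 c3@15, authorship ......11...22.33
After op 4 (move_right): buffer="hdxiuqdmtgwdmpdm" (len 16), cursors c1@8 c2@13 c3@16, authorship ......11...22.33
After op 5 (delete): buffer="hdxiuqdtgwdpd" (len 13), cursors c1@7 c2@11 c3@13, authorship ......1...2.3
After op 6 (delete): buffer="hdxiuqtgwp" (len 10), cursors c1@6 c2@9 c3@10, authorship ..........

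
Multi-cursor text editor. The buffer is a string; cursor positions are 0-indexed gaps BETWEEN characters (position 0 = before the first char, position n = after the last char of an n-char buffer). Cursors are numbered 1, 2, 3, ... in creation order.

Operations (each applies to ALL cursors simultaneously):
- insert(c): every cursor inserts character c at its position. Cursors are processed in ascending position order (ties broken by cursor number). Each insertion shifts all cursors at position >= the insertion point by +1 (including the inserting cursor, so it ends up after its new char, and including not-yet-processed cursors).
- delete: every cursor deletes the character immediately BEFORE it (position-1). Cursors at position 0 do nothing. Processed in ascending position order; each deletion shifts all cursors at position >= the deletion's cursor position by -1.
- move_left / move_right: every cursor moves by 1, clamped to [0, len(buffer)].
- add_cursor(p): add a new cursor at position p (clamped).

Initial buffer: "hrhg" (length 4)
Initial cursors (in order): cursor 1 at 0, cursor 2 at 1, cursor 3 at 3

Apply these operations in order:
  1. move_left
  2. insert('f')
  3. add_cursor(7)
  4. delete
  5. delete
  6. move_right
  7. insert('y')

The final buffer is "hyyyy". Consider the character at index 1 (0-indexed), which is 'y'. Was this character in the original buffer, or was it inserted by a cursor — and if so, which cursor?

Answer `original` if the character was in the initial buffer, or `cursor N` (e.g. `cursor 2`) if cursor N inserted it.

Answer: cursor 1

Derivation:
After op 1 (move_left): buffer="hrhg" (len 4), cursors c1@0 c2@0 c3@2, authorship ....
After op 2 (insert('f')): buffer="ffhrfhg" (len 7), cursors c1@2 c2@2 c3@5, authorship 12..3..
After op 3 (add_cursor(7)): buffer="ffhrfhg" (len 7), cursors c1@2 c2@2 c3@5 c4@7, authorship 12..3..
After op 4 (delete): buffer="hrh" (len 3), cursors c1@0 c2@0 c3@2 c4@3, authorship ...
After op 5 (delete): buffer="h" (len 1), cursors c1@0 c2@0 c3@1 c4@1, authorship .
After op 6 (move_right): buffer="h" (len 1), cursors c1@1 c2@1 c3@1 c4@1, authorship .
After op 7 (insert('y')): buffer="hyyyy" (len 5), cursors c1@5 c2@5 c3@5 c4@5, authorship .1234
Authorship (.=original, N=cursor N): . 1 2 3 4
Index 1: author = 1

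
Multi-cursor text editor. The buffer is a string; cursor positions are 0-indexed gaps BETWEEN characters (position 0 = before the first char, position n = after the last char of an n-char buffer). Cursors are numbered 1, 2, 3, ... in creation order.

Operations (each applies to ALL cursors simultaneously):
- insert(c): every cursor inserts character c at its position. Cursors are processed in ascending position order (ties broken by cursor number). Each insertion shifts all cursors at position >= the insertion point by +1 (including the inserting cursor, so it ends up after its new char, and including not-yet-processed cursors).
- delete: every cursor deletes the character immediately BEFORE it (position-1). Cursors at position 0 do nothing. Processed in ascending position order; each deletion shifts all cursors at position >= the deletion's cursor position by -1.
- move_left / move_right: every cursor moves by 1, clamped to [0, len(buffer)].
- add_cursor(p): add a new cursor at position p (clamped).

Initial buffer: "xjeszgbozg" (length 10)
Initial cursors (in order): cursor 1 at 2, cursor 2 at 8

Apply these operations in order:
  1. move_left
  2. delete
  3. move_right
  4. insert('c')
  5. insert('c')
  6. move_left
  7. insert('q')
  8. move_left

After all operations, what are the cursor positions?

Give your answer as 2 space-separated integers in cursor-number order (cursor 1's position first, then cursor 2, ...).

Answer: 2 10

Derivation:
After op 1 (move_left): buffer="xjeszgbozg" (len 10), cursors c1@1 c2@7, authorship ..........
After op 2 (delete): buffer="jeszgozg" (len 8), cursors c1@0 c2@5, authorship ........
After op 3 (move_right): buffer="jeszgozg" (len 8), cursors c1@1 c2@6, authorship ........
After op 4 (insert('c')): buffer="jceszgoczg" (len 10), cursors c1@2 c2@8, authorship .1.....2..
After op 5 (insert('c')): buffer="jcceszgocczg" (len 12), cursors c1@3 c2@10, authorship .11.....22..
After op 6 (move_left): buffer="jcceszgocczg" (len 12), cursors c1@2 c2@9, authorship .11.....22..
After op 7 (insert('q')): buffer="jcqceszgocqczg" (len 14), cursors c1@3 c2@11, authorship .111.....222..
After op 8 (move_left): buffer="jcqceszgocqczg" (len 14), cursors c1@2 c2@10, authorship .111.....222..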